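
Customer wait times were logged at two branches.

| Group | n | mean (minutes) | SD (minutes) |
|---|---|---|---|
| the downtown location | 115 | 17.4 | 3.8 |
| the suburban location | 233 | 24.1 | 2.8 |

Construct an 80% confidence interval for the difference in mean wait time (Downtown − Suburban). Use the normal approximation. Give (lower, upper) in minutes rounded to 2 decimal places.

Standard errors of each mean: 3.8/√115 = 0.3544 and 2.8/√233 = 0.1834.
SE(x̄₁ − x̄₂) = √(0.3544² + 0.1834²) = 0.3990 for independent samples with unequal variances.
With z* = 1.282, the margin is 1.282 × 0.3990 = 0.5115.
x̄₁ − x̄₂ = 17.4 − 24.1 = -6.7000; the interval is -6.7000 ± 0.5115 = (-7.21, -6.19).

(-7.21, -6.19)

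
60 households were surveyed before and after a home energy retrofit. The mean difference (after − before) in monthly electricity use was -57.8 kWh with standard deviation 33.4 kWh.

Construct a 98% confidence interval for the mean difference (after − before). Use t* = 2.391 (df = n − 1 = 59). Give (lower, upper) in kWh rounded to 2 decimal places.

This is a matched-pairs design, so SE = s_d/√n = 33.4/√60 = 4.3119.
Margin = 2.391 × 4.3119 = 10.3098; the interval is -57.8 ± 10.3098 = (-68.11, -47.49).

(-68.11, -47.49)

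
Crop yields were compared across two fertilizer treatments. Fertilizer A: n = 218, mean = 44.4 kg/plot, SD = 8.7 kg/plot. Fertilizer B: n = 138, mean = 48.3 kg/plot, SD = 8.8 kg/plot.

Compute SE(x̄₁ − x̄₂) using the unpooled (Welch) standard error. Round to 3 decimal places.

0.953

Per-group SEs: s₁/√n₁ = 8.7/√218 = 0.5892, s₂/√n₂ = 8.8/√138 = 0.7491.
Unpooled SE of the difference: √(0.34715664 + 0.56115081) = 0.9531.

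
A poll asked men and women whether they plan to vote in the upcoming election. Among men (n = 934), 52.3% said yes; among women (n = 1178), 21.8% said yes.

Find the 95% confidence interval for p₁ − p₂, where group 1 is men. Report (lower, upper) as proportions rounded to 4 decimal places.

(0.2652, 0.3448)

Each SE is √(p̂(1−p̂)/n): √(0.5230·0.4770/934) = 0.01634 and √(0.2180·0.7820/1178) = 0.01203.
SE(p̂₁ − p̂₂) = √(SE₁² + SE₂²) = √(0.0002669956 + 0.0001447209) = 0.02029, since the two samples are independent.
At 95% confidence z* = 1.960; margin = 1.960 × 0.02029 = 0.03977.
The difference is 0.5230 − 0.2180 = 0.3050, so the interval is 0.3050 ± 0.03977 = (0.2652, 0.3448).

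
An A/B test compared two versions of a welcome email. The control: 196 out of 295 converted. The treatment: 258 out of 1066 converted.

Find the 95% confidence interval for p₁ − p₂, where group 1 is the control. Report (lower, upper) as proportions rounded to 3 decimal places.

p̂₁ = 196/295 = 0.6644 and p̂₂ = 258/1066 = 0.2420.
SE₁ = √(p̂₁(1−p̂₁)/n₁) = √(0.6644·0.3356/295) = 0.02749; SE₂ = √(0.2420·0.7580/1066) = 0.01312.
Independent samples: SE of the difference = √(SE₁² + SE₂²) = √(0.0007557001 + 0.0001721344) = 0.03046.
z* for 95% confidence is 1.960, so the margin of error is 1.960 × 0.03046 = 0.05970.
Point estimate p̂₁ − p̂₂ = 0.6644 − 0.2420 = 0.4224.
0.4224 ± 0.05970 → (0.363, 0.482).

(0.363, 0.482)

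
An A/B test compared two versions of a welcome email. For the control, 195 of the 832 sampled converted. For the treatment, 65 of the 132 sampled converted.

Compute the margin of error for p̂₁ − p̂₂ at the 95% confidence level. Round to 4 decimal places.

0.0900

p̂₁ = 195/832 = 0.2344 and p̂₂ = 65/132 = 0.4924.
SE₁ = √(p̂₁(1−p̂₁)/n₁) = √(0.2344·0.7656/832) = 0.01469; SE₂ = √(0.4924·0.5076/132) = 0.04351.
Independent samples: SE of the difference = √(SE₁² + SE₂²) = √(0.0002157961 + 0.0018931201) = 0.04592.
z* for 95% confidence is 1.960, so the margin of error is 1.960 × 0.04592 = 0.09000.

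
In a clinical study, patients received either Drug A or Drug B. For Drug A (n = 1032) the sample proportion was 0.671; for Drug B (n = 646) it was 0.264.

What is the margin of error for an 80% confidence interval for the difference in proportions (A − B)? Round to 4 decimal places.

SE₁ = √(p̂₁(1−p̂₁)/n₁) = √(0.6710·0.3290/1032) = 0.01463; SE₂ = √(0.2640·0.7360/646) = 0.01734.
Independent samples: SE of the difference = √(SE₁² + SE₂²) = √(0.0002140369 + 0.0003006756) = 0.02269.
z* for 80% confidence is 1.282, so the margin of error is 1.282 × 0.02269 = 0.02909.

0.0291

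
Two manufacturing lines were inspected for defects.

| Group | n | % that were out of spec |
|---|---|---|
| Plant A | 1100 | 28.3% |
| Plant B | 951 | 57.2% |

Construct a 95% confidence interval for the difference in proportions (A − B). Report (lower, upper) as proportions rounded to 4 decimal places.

Each SE is √(p̂(1−p̂)/n): √(0.2830·0.7170/1100) = 0.01358 and √(0.5720·0.4280/951) = 0.01604.
SE(p̂₁ − p̂₂) = √(SE₁² + SE₂²) = √(0.0001844164 + 0.0002572816) = 0.02102, since the two samples are independent.
At 95% confidence z* = 1.960; margin = 1.960 × 0.02102 = 0.04120.
The difference is 0.2830 − 0.5720 = -0.2890, so the interval is -0.2890 ± 0.04120 = (-0.3302, -0.2478).

(-0.3302, -0.2478)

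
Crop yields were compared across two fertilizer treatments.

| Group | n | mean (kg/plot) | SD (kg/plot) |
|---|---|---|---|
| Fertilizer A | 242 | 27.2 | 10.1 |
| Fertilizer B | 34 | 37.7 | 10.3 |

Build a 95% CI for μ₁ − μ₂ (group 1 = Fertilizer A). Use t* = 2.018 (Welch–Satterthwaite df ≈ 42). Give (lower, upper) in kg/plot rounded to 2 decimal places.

(-14.30, -6.70)

Per-group SEs: s₁/√n₁ = 10.1/√242 = 0.6493, s₂/√n₂ = 10.3/√34 = 1.7664.
Unpooled SE of the difference: √(0.42159049 + 3.12016896) = 1.8820.
Margin of error = t* · SE = 2.018 × 1.8820 = 3.7979.
x̄₁ − x̄₂ = 27.2 − 37.7 = -10.5000.
CI: -10.5000 ± 3.7979 = (-14.30, -6.70).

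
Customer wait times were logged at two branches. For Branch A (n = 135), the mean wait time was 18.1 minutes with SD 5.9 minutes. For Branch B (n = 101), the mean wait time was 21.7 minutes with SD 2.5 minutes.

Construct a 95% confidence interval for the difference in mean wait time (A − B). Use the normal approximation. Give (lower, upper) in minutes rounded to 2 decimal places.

(-4.71, -2.49)

SE₁ = s₁/√n₁ = 5.9/√135 = 0.5078; SE₂ = 2.5/√101 = 0.2488.
Independent samples, unequal variances: SE_diff = √(SE₁² + SE₂²) = √(0.25786084 + 0.06190144) = 0.5655.
z* = 1.960, so margin of error = 1.960 × 0.5655 = 1.1084.
Difference in means = 18.1 − 21.7 = -3.6000.
-3.6000 ± 1.1084 → (-4.71, -2.49).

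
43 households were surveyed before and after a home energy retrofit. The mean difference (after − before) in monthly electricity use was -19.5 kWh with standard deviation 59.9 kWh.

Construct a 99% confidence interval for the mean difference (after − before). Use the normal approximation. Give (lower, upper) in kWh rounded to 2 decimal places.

Paired design: SE = s_d/√n = 59.9/√43 = 9.1347.
z* = 2.576; margin of error = 2.576 × 9.1347 = 23.5310.
-19.5 ± 23.5310 → (-43.03, 4.03).

(-43.03, 4.03)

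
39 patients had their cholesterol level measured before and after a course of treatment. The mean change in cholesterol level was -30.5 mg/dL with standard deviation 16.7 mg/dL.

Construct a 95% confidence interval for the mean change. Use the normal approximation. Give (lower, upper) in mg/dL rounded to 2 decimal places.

This is a matched-pairs design, so SE = s_d/√n = 16.7/√39 = 2.6741.
Margin = 1.960 × 2.6741 = 5.2412; the interval is -30.5 ± 5.2412 = (-35.74, -25.26).

(-35.74, -25.26)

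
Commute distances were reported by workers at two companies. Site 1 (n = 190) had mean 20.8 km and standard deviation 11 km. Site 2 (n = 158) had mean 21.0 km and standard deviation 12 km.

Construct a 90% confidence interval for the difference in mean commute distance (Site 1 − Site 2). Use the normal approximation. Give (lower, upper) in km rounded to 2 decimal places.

SE₁ = s₁/√n₁ = 11/√190 = 0.7980; SE₂ = 12/√158 = 0.9547.
Independent samples, unequal variances: SE_diff = √(SE₁² + SE₂²) = √(0.636804 + 0.91145209) = 1.2443.
z* = 1.645, so margin of error = 1.645 × 1.2443 = 2.0469.
Difference in means = 20.8 − 21.0 = -0.2000.
-0.2000 ± 2.0469 → (-2.25, 1.85).

(-2.25, 1.85)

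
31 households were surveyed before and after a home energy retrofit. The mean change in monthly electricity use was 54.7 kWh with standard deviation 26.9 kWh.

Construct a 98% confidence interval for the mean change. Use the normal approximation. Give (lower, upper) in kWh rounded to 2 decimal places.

This is a matched-pairs design, so SE = s_d/√n = 26.9/√31 = 4.8314.
Margin = 2.326 × 4.8314 = 11.2378; the interval is 54.7 ± 11.2378 = (43.46, 65.94).

(43.46, 65.94)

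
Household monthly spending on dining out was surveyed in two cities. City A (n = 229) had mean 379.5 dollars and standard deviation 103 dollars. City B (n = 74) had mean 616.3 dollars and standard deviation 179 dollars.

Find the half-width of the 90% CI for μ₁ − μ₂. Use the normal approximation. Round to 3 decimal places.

Per-group SEs: s₁/√n₁ = 103/√229 = 6.8064, s₂/√n₂ = 179/√74 = 20.8083.
Unpooled SE of the difference: √(46.32708096 + 432.98534889) = 21.8932.
Margin of error = z* · SE = 1.645 × 21.8932 = 36.0143.

36.014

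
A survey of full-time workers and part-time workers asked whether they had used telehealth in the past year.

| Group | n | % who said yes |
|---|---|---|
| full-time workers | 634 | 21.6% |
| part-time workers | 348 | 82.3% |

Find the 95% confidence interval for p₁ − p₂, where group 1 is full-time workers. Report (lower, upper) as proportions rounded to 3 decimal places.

(-0.658, -0.556)

SE₁ = √(p̂₁(1−p̂₁)/n₁) = √(0.2160·0.7840/634) = 0.01634; SE₂ = √(0.8230·0.1770/348) = 0.02046.
Independent samples: SE of the difference = √(SE₁² + SE₂²) = √(0.0002669956 + 0.0004186116) = 0.02618.
z* for 95% confidence is 1.960, so the margin of error is 1.960 × 0.02618 = 0.05131.
Point estimate p̂₁ − p̂₂ = 0.2160 − 0.8230 = -0.6070.
-0.6070 ± 0.05131 → (-0.658, -0.556).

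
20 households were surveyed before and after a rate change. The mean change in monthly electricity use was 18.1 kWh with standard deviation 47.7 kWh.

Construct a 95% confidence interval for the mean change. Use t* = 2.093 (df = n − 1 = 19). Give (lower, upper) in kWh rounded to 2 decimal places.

This is a matched-pairs design, so SE = s_d/√n = 47.7/√20 = 10.6660.
Margin = 2.093 × 10.6660 = 22.3239; the interval is 18.1 ± 22.3239 = (-4.22, 40.42).

(-4.22, 40.42)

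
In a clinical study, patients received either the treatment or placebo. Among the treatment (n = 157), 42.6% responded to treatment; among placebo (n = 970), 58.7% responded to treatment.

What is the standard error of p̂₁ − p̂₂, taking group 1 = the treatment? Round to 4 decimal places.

Each SE is √(p̂(1−p̂)/n): √(0.4260·0.5740/157) = 0.03946 and √(0.5870·0.4130/970) = 0.01581.
SE(p̂₁ − p̂₂) = √(SE₁² + SE₂²) = √(0.0015570916 + 0.0002499561) = 0.04251, since the two samples are independent.

0.0425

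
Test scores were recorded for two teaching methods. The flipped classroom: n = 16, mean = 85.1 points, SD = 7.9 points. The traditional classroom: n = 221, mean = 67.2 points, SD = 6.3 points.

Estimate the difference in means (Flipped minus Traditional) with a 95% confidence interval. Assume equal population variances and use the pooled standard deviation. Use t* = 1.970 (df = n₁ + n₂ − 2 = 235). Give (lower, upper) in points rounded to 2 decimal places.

(14.63, 21.17)

Pooled variance s_p² = [15·7.9² + 220·6.3²] / (16+221−2) = 41.1402, so s_p = 6.4141.
SE_diff = s_p·√(1/n₁ + 1/n₂) = 6.4141·√(1/16 + 1/221) = 1.6606.
t* = 1.970; margin = 1.970 × 1.6606 = 3.2714.
Difference = 85.1 − 67.2 = 17.9000.
17.9000 ± 3.2714 → (14.63, 21.17).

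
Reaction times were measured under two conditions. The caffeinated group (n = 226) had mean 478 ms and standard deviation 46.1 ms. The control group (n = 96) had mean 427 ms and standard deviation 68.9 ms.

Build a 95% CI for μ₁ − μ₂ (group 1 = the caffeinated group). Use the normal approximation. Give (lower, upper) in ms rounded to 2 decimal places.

(35.96, 66.04)

SE₁ = s₁/√n₁ = 46.1/√226 = 3.0665; SE₂ = 68.9/√96 = 7.0321.
Independent samples, unequal variances: SE_diff = √(SE₁² + SE₂²) = √(9.40342225 + 49.45043041) = 7.6716.
z* = 1.960, so margin of error = 1.960 × 7.6716 = 15.0363.
Difference in means = 478 − 427 = 51.0000.
51.0000 ± 15.0363 → (35.96, 66.04).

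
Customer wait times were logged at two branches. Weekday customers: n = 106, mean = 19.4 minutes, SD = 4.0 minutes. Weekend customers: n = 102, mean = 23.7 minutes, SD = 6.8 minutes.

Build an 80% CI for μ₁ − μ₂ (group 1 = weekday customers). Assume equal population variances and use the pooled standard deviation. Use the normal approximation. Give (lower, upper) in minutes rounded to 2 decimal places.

s_p = √[((n₁−1)s₁² + (n₂−1)s₂²)/(n₁+n₂−2)] = √[(105·4.0² + 101·6.8²)/206] = 5.5522.
SE = 5.5522·√(1/106 + 1/102) = 0.7701.
With z* = 1.282, margin = 1.282 × 0.7701 = 0.9873.
x̄₁ − x̄₂ = 19.4 − 23.7 = -4.3000; interval -4.3000 ± 0.9873 = (-5.29, -3.31).

(-5.29, -3.31)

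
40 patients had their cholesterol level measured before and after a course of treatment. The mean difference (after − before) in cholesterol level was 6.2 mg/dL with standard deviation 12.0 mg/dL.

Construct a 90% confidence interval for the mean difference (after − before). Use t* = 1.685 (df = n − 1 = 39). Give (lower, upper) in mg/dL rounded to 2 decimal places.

This is a matched-pairs design, so SE = s_d/√n = 12.0/√40 = 1.8974.
Margin = 1.685 × 1.8974 = 3.1971; the interval is 6.2 ± 3.1971 = (3.00, 9.40).

(3.00, 9.40)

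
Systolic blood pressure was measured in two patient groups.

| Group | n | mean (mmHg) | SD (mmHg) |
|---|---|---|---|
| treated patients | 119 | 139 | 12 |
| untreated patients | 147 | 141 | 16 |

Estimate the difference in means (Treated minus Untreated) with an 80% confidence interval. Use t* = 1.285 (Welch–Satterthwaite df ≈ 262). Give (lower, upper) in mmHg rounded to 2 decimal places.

(-4.21, 0.21)

Standard errors of each mean: 12/√119 = 1.1000 and 16/√147 = 1.3197.
SE(x̄₁ − x̄₂) = √(1.1000² + 1.3197²) = 1.7180 for independent samples with unequal variances.
With t* = 1.285, the margin is 1.285 × 1.7180 = 2.2076.
x̄₁ − x̄₂ = 139 − 141 = -2.0000; the interval is -2.0000 ± 2.2076 = (-4.21, 0.21).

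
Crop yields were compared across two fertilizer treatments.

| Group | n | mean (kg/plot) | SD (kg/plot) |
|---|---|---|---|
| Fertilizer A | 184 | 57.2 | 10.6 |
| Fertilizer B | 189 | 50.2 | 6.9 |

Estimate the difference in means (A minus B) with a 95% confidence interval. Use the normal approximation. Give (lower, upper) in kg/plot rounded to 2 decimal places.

(5.18, 8.82)

Standard errors of each mean: 10.6/√184 = 0.7814 and 6.9/√189 = 0.5019.
SE(x̄₁ − x̄₂) = √(0.7814² + 0.5019²) = 0.9287 for independent samples with unequal variances.
With z* = 1.960, the margin is 1.960 × 0.9287 = 1.8203.
x̄₁ − x̄₂ = 57.2 − 50.2 = 7.0000; the interval is 7.0000 ± 1.8203 = (5.18, 8.82).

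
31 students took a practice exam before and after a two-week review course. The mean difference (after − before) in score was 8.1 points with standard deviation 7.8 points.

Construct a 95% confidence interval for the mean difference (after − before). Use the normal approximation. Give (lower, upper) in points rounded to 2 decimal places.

This is a matched-pairs design, so SE = s_d/√n = 7.8/√31 = 1.4009.
Margin = 1.960 × 1.4009 = 2.7458; the interval is 8.1 ± 2.7458 = (5.35, 10.85).

(5.35, 10.85)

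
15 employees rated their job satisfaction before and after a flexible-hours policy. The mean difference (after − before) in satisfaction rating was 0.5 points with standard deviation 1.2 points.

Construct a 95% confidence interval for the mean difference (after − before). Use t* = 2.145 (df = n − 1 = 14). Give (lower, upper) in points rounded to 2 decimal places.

This is a matched-pairs design, so SE = s_d/√n = 1.2/√15 = 0.3098.
Margin = 2.145 × 0.3098 = 0.6645; the interval is 0.5 ± 0.6645 = (-0.16, 1.16).

(-0.16, 1.16)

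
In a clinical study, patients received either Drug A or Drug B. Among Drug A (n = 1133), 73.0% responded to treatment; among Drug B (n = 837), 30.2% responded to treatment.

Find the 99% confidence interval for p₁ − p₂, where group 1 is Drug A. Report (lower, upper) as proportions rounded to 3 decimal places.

(0.375, 0.481)

SE₁ = √(p̂₁(1−p̂₁)/n₁) = √(0.7300·0.2700/1133) = 0.01319; SE₂ = √(0.3020·0.6980/837) = 0.01587.
Independent samples: SE of the difference = √(SE₁² + SE₂²) = √(0.0001739761 + 0.0002518569) = 0.02064.
z* for 99% confidence is 2.576, so the margin of error is 2.576 × 0.02064 = 0.05317.
Point estimate p̂₁ − p̂₂ = 0.7300 − 0.3020 = 0.4280.
0.4280 ± 0.05317 → (0.375, 0.481).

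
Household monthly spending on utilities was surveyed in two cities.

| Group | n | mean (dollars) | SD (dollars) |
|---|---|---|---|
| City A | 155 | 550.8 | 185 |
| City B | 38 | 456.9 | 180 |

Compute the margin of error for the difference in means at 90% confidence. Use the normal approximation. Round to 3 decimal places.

Standard errors of each mean: 185/√155 = 14.8596 and 180/√38 = 29.1999.
SE(x̄₁ − x̄₂) = √(14.8596² + 29.1999²) = 32.7634 for independent samples with unequal variances.
With z* = 1.645, the margin is 1.645 × 32.7634 = 53.8958.

53.896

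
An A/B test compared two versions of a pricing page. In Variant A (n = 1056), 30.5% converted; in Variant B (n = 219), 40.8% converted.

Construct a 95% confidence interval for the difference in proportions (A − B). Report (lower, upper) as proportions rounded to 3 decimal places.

(-0.174, -0.032)

SE₁ = √(p̂₁(1−p̂₁)/n₁) = √(0.3050·0.6950/1056) = 0.01417; SE₂ = √(0.4080·0.5920/219) = 0.03321.
Independent samples: SE of the difference = √(SE₁² + SE₂²) = √(0.0002007889 + 0.0011029041) = 0.03611.
z* for 95% confidence is 1.960, so the margin of error is 1.960 × 0.03611 = 0.07078.
Point estimate p̂₁ − p̂₂ = 0.3050 − 0.4080 = -0.1030.
-0.1030 ± 0.07078 → (-0.174, -0.032).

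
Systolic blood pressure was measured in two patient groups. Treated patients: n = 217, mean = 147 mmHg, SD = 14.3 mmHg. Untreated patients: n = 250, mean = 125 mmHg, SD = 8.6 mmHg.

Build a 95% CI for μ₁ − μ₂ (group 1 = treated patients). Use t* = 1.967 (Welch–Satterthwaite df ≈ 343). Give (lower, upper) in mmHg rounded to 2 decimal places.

(19.81, 24.19)

Per-group SEs: s₁/√n₁ = 14.3/√217 = 0.9707, s₂/√n₂ = 8.6/√250 = 0.5439.
Unpooled SE of the difference: √(0.94225849 + 0.29582721) = 1.1127.
Margin of error = t* · SE = 1.967 × 1.1127 = 2.1887.
x̄₁ − x̄₂ = 147 − 125 = 22.0000.
CI: 22.0000 ± 2.1887 = (19.81, 24.19).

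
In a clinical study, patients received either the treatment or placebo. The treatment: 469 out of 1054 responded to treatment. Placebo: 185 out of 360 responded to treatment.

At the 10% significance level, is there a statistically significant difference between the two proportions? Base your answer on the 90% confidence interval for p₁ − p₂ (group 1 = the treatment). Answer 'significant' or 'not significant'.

p̂₁ = 469/1054 = 0.4450 and p̂₂ = 185/360 = 0.5139.
SE₁ = √(p̂₁(1−p̂₁)/n₁) = √(0.4450·0.5550/1054) = 0.01531; SE₂ = √(0.5139·0.4861/360) = 0.02634.
Independent samples: SE of the difference = √(SE₁² + SE₂²) = √(0.0002343961 + 0.0006937956) = 0.03047.
z* for 90% confidence is 1.645, so the margin of error is 1.645 × 0.03047 = 0.05012.
Point estimate p̂₁ − p̂₂ = 0.4450 − 0.5139 = -0.0689.
-0.0689 ± 0.05012 → (-0.11902, -0.01878).
The interval (-0.11902, -0.01878) does not contain 0, so the difference is significant.

significant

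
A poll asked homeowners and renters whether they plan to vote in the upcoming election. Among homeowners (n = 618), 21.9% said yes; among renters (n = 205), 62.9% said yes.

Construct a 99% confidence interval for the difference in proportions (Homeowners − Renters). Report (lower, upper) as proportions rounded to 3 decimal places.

Each SE is √(p̂(1−p̂)/n): √(0.2190·0.7810/618) = 0.01664 and √(0.6290·0.3710/205) = 0.03374.
SE(p̂₁ − p̂₂) = √(SE₁² + SE₂²) = √(0.0002768896 + 0.0011383876) = 0.03762, since the two samples are independent.
At 99% confidence z* = 2.576; margin = 2.576 × 0.03762 = 0.09691.
The difference is 0.2190 − 0.6290 = -0.4100, so the interval is -0.4100 ± 0.09691 = (-0.507, -0.313).

(-0.507, -0.313)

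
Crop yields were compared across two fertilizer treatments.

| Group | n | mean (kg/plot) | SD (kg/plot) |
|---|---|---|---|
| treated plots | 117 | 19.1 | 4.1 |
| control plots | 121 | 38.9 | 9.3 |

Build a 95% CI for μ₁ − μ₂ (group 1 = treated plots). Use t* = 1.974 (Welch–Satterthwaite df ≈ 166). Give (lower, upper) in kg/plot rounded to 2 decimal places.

(-21.63, -17.97)

Standard errors of each mean: 4.1/√117 = 0.3790 and 9.3/√121 = 0.8455.
SE(x̄₁ − x̄₂) = √(0.3790² + 0.8455²) = 0.9266 for independent samples with unequal variances.
With t* = 1.974, the margin is 1.974 × 0.9266 = 1.8291.
x̄₁ − x̄₂ = 19.1 − 38.9 = -19.8000; the interval is -19.8000 ± 1.8291 = (-21.63, -17.97).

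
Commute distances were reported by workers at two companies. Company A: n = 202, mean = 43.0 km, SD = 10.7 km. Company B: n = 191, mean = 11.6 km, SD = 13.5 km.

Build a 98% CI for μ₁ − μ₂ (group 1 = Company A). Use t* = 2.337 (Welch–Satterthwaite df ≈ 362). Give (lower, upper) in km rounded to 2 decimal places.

(28.52, 34.28)

Standard errors of each mean: 10.7/√202 = 0.7528 and 13.5/√191 = 0.9768.
SE(x̄₁ − x̄₂) = √(0.7528² + 0.9768²) = 1.2332 for independent samples with unequal variances.
With t* = 2.337, the margin is 2.337 × 1.2332 = 2.8820.
x̄₁ − x̄₂ = 43.0 − 11.6 = 31.4000; the interval is 31.4000 ± 2.8820 = (28.52, 34.28).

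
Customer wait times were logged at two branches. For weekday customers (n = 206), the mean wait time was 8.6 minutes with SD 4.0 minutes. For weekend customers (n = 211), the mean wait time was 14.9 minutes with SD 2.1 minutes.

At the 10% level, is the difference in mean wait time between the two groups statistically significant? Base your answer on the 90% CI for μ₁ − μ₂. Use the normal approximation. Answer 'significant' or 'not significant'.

Standard errors of each mean: 4.0/√206 = 0.2787 and 2.1/√211 = 0.1446.
SE(x̄₁ − x̄₂) = √(0.2787² + 0.1446²) = 0.3140 for independent samples with unequal variances.
With z* = 1.645, the margin is 1.645 × 0.3140 = 0.5165.
x̄₁ − x̄₂ = 8.6 − 14.9 = -6.3000; the interval is -6.3000 ± 0.5165 = (-6.8165, -5.7835).
The interval (-6.8165, -5.7835) does not contain 0, so the difference is significant.

significant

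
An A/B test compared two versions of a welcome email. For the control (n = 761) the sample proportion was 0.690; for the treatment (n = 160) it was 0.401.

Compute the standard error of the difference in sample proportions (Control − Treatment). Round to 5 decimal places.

0.04222

The two standard errors are √(0.6900×0.3100/761) = 0.01677 and √(0.4010×0.5990/160) = 0.03875.
Because the samples are independent, SE_diff = √(0.01677² + 0.03875²) = 0.04222.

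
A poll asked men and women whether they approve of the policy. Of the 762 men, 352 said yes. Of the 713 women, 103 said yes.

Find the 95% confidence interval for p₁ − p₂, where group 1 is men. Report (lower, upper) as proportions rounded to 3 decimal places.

First, p̂₁ = 352/762 = 0.4619; p̂₂ = 103/713 = 0.1445.
The two standard errors are √(0.4619×0.5381/762) = 0.01806 and √(0.1445×0.8555/713) = 0.01317.
Because the samples are independent, SE_diff = √(0.01806² + 0.01317²) = 0.02235.
Using z* = 1.960 for 95%, ME = 1.960 × 0.02235 = 0.04381.
p̂₁ − p̂₂ = 0.3174; interval 0.3174 ± 0.04381 gives (0.274, 0.361).

(0.274, 0.361)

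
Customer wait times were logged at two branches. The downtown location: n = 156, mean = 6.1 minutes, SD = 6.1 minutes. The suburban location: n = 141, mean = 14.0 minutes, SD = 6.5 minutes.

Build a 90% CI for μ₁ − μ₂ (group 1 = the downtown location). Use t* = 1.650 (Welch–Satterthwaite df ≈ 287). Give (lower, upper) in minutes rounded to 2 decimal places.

Per-group SEs: s₁/√n₁ = 6.1/√156 = 0.4884, s₂/√n₂ = 6.5/√141 = 0.5474.
Unpooled SE of the difference: √(0.23853456 + 0.29964676) = 0.7336.
Margin of error = t* · SE = 1.650 × 0.7336 = 1.2104.
x̄₁ − x̄₂ = 6.1 − 14.0 = -7.9000.
CI: -7.9000 ± 1.2104 = (-9.11, -6.69).

(-9.11, -6.69)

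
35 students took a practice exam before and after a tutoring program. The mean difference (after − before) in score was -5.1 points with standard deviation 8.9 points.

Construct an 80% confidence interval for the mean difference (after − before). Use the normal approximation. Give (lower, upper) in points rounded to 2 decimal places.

(-7.03, -3.17)

Paired design: SE = s_d/√n = 8.9/√35 = 1.5044.
z* = 1.282; margin of error = 1.282 × 1.5044 = 1.9286.
-5.1 ± 1.9286 → (-7.03, -3.17).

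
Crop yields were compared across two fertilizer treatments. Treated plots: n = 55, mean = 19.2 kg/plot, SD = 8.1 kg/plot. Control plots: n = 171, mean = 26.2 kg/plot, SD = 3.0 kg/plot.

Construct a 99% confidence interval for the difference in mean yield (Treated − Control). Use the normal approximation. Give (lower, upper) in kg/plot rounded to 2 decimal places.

(-9.87, -4.13)

Per-group SEs: s₁/√n₁ = 8.1/√55 = 1.0922, s₂/√n₂ = 3.0/√171 = 0.2294.
Unpooled SE of the difference: √(1.19290084 + 0.05262436) = 1.1160.
Margin of error = z* · SE = 2.576 × 1.1160 = 2.8748.
x̄₁ − x̄₂ = 19.2 − 26.2 = -7.0000.
CI: -7.0000 ± 2.8748 = (-9.87, -4.13).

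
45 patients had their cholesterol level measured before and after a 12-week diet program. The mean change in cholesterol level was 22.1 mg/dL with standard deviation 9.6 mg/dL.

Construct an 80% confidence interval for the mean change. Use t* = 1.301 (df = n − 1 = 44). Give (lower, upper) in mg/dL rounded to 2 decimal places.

(20.24, 23.96)

Paired design: SE = s_d/√n = 9.6/√45 = 1.4311.
t* = 1.301; margin of error = 1.301 × 1.4311 = 1.8619.
22.1 ± 1.8619 → (20.24, 23.96).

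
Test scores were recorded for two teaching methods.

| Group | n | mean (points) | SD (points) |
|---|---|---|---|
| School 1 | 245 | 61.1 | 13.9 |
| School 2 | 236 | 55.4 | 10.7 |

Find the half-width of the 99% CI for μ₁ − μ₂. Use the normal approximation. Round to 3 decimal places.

2.907

Per-group SEs: s₁/√n₁ = 13.9/√245 = 0.8880, s₂/√n₂ = 10.7/√236 = 0.6965.
Unpooled SE of the difference: √(0.788544 + 0.48511225) = 1.1286.
Margin of error = z* · SE = 2.576 × 1.1286 = 2.9073.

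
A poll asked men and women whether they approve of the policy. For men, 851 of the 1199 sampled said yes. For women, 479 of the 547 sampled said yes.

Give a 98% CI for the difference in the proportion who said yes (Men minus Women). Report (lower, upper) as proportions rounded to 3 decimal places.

Sample proportions: 851/1199 = 0.7098, 479/547 = 0.8757.
Each SE is √(p̂(1−p̂)/n): √(0.7098·0.2902/1199) = 0.01311 and √(0.8757·0.1243/547) = 0.01411.
SE(p̂₁ − p̂₂) = √(SE₁² + SE₂²) = √(0.0001718721 + 0.0001990921) = 0.01926, since the two samples are independent.
At 98% confidence z* = 2.326; margin = 2.326 × 0.01926 = 0.04480.
The difference is 0.7098 − 0.8757 = -0.1659, so the interval is -0.1659 ± 0.04480 = (-0.211, -0.121).

(-0.211, -0.121)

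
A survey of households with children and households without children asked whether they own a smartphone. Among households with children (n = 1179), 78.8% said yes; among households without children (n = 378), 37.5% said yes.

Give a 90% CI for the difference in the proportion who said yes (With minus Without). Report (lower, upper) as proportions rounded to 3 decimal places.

(0.368, 0.458)

The two standard errors are √(0.7880×0.2120/1179) = 0.01190 and √(0.3750×0.6250/378) = 0.02490.
Because the samples are independent, SE_diff = √(0.01190² + 0.02490²) = 0.02760.
Using z* = 1.645 for 90%, ME = 1.645 × 0.02760 = 0.04540.
p̂₁ − p̂₂ = 0.4130; interval 0.4130 ± 0.04540 gives (0.368, 0.458).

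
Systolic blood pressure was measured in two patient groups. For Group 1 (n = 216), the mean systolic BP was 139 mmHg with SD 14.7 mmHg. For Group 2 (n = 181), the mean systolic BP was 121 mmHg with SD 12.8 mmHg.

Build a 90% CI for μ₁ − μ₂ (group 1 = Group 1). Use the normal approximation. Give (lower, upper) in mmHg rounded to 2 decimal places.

(15.73, 20.27)

Standard errors of each mean: 14.7/√216 = 1.0002 and 12.8/√181 = 0.9514.
SE(x̄₁ − x̄₂) = √(1.0002² + 0.9514²) = 1.3804 for independent samples with unequal variances.
With z* = 1.645, the margin is 1.645 × 1.3804 = 2.2708.
x̄₁ − x̄₂ = 139 − 121 = 18.0000; the interval is 18.0000 ± 2.2708 = (15.73, 20.27).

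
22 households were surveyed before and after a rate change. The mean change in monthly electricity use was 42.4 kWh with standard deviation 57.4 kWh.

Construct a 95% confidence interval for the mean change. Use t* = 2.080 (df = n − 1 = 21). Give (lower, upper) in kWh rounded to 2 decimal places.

(16.95, 67.85)

This is a matched-pairs design, so SE = s_d/√n = 57.4/√22 = 12.2377.
Margin = 2.080 × 12.2377 = 25.4544; the interval is 42.4 ± 25.4544 = (16.95, 67.85).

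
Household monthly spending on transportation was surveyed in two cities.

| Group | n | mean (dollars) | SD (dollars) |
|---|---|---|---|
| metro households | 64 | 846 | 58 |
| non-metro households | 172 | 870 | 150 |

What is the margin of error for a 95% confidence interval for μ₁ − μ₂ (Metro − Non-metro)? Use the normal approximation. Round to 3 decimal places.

Standard errors of each mean: 58/√64 = 7.2500 and 150/√172 = 11.4374.
SE(x̄₁ − x̄₂) = √(7.2500² + 11.4374²) = 13.5417 for independent samples with unequal variances.
With z* = 1.960, the margin is 1.960 × 13.5417 = 26.5417.

26.542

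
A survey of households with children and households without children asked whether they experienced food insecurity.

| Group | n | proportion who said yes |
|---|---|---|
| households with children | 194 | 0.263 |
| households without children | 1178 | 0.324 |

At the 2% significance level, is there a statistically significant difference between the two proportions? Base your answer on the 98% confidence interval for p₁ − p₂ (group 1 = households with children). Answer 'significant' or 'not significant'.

The two standard errors are √(0.2630×0.7370/194) = 0.03161 and √(0.3240×0.6760/1178) = 0.01364.
Because the samples are independent, SE_diff = √(0.03161² + 0.01364²) = 0.03443.
Using z* = 2.326 for 98%, ME = 2.326 × 0.03443 = 0.08008.
p̂₁ − p̂₂ = -0.0610; interval -0.0610 ± 0.08008 gives (-0.14108, 0.01908).
The interval (-0.14108, 0.01908) contains 0, so the difference is not significant.

not significant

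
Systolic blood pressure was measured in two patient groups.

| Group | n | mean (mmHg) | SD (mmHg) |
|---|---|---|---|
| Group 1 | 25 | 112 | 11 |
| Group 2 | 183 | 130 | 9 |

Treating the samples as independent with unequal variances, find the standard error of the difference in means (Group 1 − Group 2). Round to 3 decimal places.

2.298

Standard errors of each mean: 11/√25 = 2.2000 and 9/√183 = 0.6653.
SE(x̄₁ − x̄₂) = √(2.2000² + 0.6653²) = 2.2984 for independent samples with unequal variances.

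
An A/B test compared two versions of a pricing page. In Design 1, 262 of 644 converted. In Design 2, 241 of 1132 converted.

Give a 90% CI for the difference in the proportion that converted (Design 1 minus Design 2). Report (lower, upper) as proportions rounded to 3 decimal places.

(0.156, 0.232)

First, p̂₁ = 262/644 = 0.4068; p̂₂ = 241/1132 = 0.2129.
The two standard errors are √(0.4068×0.5932/644) = 0.01936 and √(0.2129×0.7871/1132) = 0.01217.
Because the samples are independent, SE_diff = √(0.01936² + 0.01217²) = 0.02287.
Using z* = 1.645 for 90%, ME = 1.645 × 0.02287 = 0.03762.
p̂₁ − p̂₂ = 0.1939; interval 0.1939 ± 0.03762 gives (0.156, 0.232).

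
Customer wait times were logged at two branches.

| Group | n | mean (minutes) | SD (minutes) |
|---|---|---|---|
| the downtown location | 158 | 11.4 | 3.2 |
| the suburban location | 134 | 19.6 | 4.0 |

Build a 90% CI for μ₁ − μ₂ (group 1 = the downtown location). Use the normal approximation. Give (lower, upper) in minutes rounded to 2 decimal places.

SE₁ = s₁/√n₁ = 3.2/√158 = 0.2546; SE₂ = 4.0/√134 = 0.3455.
Independent samples, unequal variances: SE_diff = √(SE₁² + SE₂²) = √(0.06482116 + 0.11937025) = 0.4292.
z* = 1.645, so margin of error = 1.645 × 0.4292 = 0.7060.
Difference in means = 11.4 − 19.6 = -8.2000.
-8.2000 ± 0.7060 → (-8.91, -7.49).

(-8.91, -7.49)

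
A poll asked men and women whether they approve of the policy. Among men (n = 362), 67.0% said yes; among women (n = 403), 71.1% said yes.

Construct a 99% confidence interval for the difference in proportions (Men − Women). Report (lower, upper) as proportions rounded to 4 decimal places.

(-0.1272, 0.0452)

The two standard errors are √(0.6700×0.3300/362) = 0.02471 and √(0.7110×0.2890/403) = 0.02258.
Because the samples are independent, SE_diff = √(0.02471² + 0.02258²) = 0.03347.
Using z* = 2.576 for 99%, ME = 2.576 × 0.03347 = 0.08622.
p̂₁ − p̂₂ = -0.0410; interval -0.0410 ± 0.08622 gives (-0.1272, 0.0452).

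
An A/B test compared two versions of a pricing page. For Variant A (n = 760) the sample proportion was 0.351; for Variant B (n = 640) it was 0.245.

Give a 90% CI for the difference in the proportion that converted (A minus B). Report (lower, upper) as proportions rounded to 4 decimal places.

The two standard errors are √(0.3510×0.6490/760) = 0.01731 and √(0.2450×0.7550/640) = 0.01700.
Because the samples are independent, SE_diff = √(0.01731² + 0.01700²) = 0.02426.
Using z* = 1.645 for 90%, ME = 1.645 × 0.02426 = 0.03991.
p̂₁ − p̂₂ = 0.1060; interval 0.1060 ± 0.03991 gives (0.0661, 0.1459).

(0.0661, 0.1459)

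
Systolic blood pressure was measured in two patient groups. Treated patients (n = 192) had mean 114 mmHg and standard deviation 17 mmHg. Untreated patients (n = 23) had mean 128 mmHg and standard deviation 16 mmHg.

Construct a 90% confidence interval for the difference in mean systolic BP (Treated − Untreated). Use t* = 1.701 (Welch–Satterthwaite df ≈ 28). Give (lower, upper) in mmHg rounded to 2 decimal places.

(-20.05, -7.95)

Standard errors of each mean: 17/√192 = 1.2269 and 16/√23 = 3.3362.
SE(x̄₁ − x̄₂) = √(1.2269² + 3.3362²) = 3.5546 for independent samples with unequal variances.
With t* = 1.701, the margin is 1.701 × 3.5546 = 6.0464.
x̄₁ − x̄₂ = 114 − 128 = -14.0000; the interval is -14.0000 ± 6.0464 = (-20.05, -7.95).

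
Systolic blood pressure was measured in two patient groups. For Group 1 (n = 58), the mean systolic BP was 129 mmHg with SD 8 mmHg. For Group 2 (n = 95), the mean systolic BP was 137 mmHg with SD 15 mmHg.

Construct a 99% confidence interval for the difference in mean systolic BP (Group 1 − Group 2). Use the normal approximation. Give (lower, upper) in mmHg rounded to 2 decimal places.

(-12.80, -3.20)

SE₁ = s₁/√n₁ = 8/√58 = 1.0505; SE₂ = 15/√95 = 1.5390.
Independent samples, unequal variances: SE_diff = √(SE₁² + SE₂²) = √(1.10355025 + 2.368521) = 1.8633.
z* = 2.576, so margin of error = 2.576 × 1.8633 = 4.7999.
Difference in means = 129 − 137 = -8.0000.
-8.0000 ± 4.7999 → (-12.80, -3.20).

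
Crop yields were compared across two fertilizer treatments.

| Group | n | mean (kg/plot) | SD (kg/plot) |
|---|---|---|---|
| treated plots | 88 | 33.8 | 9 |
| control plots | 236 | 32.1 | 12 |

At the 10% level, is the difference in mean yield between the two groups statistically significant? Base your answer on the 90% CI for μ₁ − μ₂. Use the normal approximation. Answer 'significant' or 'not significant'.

Standard errors of each mean: 9/√88 = 0.9594 and 12/√236 = 0.7811.
SE(x̄₁ − x̄₂) = √(0.9594² + 0.7811²) = 1.2372 for independent samples with unequal variances.
With z* = 1.645, the margin is 1.645 × 1.2372 = 2.0352.
x̄₁ − x̄₂ = 33.8 − 32.1 = 1.7000; the interval is 1.7000 ± 2.0352 = (-0.3352, 3.7352).
The interval (-0.3352, 3.7352) contains 0, so the difference is not significant.

not significant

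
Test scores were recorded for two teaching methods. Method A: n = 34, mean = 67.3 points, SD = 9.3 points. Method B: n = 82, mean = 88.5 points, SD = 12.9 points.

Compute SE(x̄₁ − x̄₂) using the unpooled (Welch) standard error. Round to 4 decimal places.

2.1385

Standard errors of each mean: 9.3/√34 = 1.5949 and 12.9/√82 = 1.4246.
SE(x̄₁ − x̄₂) = √(1.5949² + 1.4246²) = 2.1385 for independent samples with unequal variances.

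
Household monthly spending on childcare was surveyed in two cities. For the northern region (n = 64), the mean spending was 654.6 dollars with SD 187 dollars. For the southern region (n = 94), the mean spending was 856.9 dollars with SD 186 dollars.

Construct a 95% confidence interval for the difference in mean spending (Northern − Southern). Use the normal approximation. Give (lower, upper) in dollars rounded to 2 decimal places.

Standard errors of each mean: 187/√64 = 23.3750 and 186/√94 = 19.1844.
SE(x̄₁ − x̄₂) = √(23.3750² + 19.1844²) = 30.2396 for independent samples with unequal variances.
With z* = 1.960, the margin is 1.960 × 30.2396 = 59.2696.
x̄₁ − x̄₂ = 654.6 − 856.9 = -202.3000; the interval is -202.3000 ± 59.2696 = (-261.57, -143.03).

(-261.57, -143.03)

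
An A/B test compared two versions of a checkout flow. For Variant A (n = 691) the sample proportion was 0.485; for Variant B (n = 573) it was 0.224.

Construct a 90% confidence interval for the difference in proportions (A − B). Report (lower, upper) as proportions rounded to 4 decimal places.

(0.2186, 0.3034)

Each SE is √(p̂(1−p̂)/n): √(0.4850·0.5150/691) = 0.01901 and √(0.2240·0.7760/573) = 0.01742.
SE(p̂₁ − p̂₂) = √(SE₁² + SE₂²) = √(0.0003613801 + 0.0003034564) = 0.02578, since the two samples are independent.
At 90% confidence z* = 1.645; margin = 1.645 × 0.02578 = 0.04241.
The difference is 0.4850 − 0.2240 = 0.2610, so the interval is 0.2610 ± 0.04241 = (0.2186, 0.3034).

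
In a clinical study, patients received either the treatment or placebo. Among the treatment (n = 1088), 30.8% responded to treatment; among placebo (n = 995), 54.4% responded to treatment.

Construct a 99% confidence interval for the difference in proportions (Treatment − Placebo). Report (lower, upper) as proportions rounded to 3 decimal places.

(-0.290, -0.182)

Each SE is √(p̂(1−p̂)/n): √(0.3080·0.6920/1088) = 0.01400 and √(0.5440·0.4560/995) = 0.01579.
SE(p̂₁ − p̂₂) = √(SE₁² + SE₂²) = √(0.000196 + 0.0002493241) = 0.02110, since the two samples are independent.
At 99% confidence z* = 2.576; margin = 2.576 × 0.02110 = 0.05435.
The difference is 0.3080 − 0.5440 = -0.2360, so the interval is -0.2360 ± 0.05435 = (-0.290, -0.182).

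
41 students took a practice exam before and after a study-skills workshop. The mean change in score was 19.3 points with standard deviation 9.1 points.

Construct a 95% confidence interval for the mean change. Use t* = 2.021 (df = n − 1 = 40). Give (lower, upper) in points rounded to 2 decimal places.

This is a matched-pairs design, so SE = s_d/√n = 9.1/√41 = 1.4212.
Margin = 2.021 × 1.4212 = 2.8722; the interval is 19.3 ± 2.8722 = (16.43, 22.17).

(16.43, 22.17)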